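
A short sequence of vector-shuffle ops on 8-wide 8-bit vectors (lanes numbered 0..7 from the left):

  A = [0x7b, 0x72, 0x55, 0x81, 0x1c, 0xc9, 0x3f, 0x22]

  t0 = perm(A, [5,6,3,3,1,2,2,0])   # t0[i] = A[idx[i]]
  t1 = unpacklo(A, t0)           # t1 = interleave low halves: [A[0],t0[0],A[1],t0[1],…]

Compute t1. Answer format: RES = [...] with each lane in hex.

RES = [0x7b, 0xc9, 0x72, 0x3f, 0x55, 0x81, 0x81, 0x81]

  t0: c9 3f 81 81 72 55 55 7b
  t1: 7b c9 72 3f 55 81 81 81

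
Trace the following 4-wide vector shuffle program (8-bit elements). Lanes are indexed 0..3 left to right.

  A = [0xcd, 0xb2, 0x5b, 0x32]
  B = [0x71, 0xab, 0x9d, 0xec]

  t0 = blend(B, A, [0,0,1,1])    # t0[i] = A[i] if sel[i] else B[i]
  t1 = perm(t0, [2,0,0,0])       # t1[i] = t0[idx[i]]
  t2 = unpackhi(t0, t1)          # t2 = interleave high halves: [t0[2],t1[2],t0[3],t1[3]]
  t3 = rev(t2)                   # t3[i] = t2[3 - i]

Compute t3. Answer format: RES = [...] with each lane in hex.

t0 = [0x71, 0xab, 0x5b, 0x32]
t1 = [0x5b, 0x71, 0x71, 0x71]
t2 = [0x5b, 0x71, 0x32, 0x71]
t3 = [0x71, 0x32, 0x71, 0x5b]

RES = [ 0x71  0x32  0x71  0x5b ]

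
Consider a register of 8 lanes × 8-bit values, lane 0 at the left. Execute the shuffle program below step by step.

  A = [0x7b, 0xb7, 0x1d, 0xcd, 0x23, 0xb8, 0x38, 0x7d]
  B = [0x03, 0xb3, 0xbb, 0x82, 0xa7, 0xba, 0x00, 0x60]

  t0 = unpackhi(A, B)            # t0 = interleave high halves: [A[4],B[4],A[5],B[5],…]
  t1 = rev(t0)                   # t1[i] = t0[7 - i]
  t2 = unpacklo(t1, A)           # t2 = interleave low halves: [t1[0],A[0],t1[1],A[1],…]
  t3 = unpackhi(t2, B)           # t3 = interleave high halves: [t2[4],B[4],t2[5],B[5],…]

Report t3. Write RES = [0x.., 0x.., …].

RES = [0x00, 0xa7, 0x1d, 0xba, 0x38, 0x00, 0xcd, 0x60]

t0 = [0x23, 0xa7, 0xb8, 0xba, 0x38, 0x00, 0x7d, 0x60]
t1 = [0x60, 0x7d, 0x00, 0x38, 0xba, 0xb8, 0xa7, 0x23]
t2 = [0x60, 0x7b, 0x7d, 0xb7, 0x00, 0x1d, 0x38, 0xcd]
t3 = [0x00, 0xa7, 0x1d, 0xba, 0x38, 0x00, 0xcd, 0x60]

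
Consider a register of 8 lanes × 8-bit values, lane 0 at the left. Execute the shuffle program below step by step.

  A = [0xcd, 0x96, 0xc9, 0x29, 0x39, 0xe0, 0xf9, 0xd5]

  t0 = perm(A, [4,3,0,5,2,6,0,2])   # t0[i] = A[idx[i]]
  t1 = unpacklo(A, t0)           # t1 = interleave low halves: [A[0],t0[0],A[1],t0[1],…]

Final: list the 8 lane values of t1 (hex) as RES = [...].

t0 = [0x39, 0x29, 0xcd, 0xe0, 0xc9, 0xf9, 0xcd, 0xc9]
t1 = [0xcd, 0x39, 0x96, 0x29, 0xc9, 0xcd, 0x29, 0xe0]

RES = [0xcd, 0x39, 0x96, 0x29, 0xc9, 0xcd, 0x29, 0xe0]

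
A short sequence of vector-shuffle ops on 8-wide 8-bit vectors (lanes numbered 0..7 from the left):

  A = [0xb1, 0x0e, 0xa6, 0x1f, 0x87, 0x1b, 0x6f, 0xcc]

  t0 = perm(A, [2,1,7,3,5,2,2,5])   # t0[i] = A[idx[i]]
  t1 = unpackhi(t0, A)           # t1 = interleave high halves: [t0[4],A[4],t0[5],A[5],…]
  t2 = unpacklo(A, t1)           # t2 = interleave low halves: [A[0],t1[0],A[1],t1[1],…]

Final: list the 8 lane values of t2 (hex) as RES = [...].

t0 = [0xa6, 0x0e, 0xcc, 0x1f, 0x1b, 0xa6, 0xa6, 0x1b]
t1 = [0x1b, 0x87, 0xa6, 0x1b, 0xa6, 0x6f, 0x1b, 0xcc]
t2 = [0xb1, 0x1b, 0x0e, 0x87, 0xa6, 0xa6, 0x1f, 0x1b]

RES = [ 0xb1  0x1b  0x0e  0x87  0xa6  0xa6  0x1f  0x1b ]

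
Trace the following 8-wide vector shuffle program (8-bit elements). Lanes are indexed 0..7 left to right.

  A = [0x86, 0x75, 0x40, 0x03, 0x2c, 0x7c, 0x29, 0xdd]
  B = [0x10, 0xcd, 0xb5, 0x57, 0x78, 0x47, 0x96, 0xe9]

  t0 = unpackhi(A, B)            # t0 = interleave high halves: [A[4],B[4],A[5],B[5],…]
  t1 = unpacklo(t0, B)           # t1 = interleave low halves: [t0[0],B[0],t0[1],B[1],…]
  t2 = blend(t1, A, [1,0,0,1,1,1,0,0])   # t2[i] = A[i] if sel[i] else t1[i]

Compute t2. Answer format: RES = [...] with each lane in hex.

RES = [ 0x86  0x10  0x78  0x03  0x2c  0x7c  0x47  0x57 ]

→ t0 |2c|78|7c|47|29|96|dd|e9|
→ t1 |2c|10|78|cd|7c|b5|47|57|
→ t2 |86|10|78|03|2c|7c|47|57|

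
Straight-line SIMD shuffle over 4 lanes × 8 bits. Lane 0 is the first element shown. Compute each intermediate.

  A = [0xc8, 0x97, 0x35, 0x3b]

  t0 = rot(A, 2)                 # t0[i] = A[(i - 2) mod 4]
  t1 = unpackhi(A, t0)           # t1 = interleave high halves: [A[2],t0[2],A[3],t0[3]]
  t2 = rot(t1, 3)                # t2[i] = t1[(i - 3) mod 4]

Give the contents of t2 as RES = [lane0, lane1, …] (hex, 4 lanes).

RES = [ 0xc8  0x3b  0x97  0x35 ]

→ t0 |35|3b|c8|97|
→ t1 |35|c8|3b|97|
→ t2 |c8|3b|97|35|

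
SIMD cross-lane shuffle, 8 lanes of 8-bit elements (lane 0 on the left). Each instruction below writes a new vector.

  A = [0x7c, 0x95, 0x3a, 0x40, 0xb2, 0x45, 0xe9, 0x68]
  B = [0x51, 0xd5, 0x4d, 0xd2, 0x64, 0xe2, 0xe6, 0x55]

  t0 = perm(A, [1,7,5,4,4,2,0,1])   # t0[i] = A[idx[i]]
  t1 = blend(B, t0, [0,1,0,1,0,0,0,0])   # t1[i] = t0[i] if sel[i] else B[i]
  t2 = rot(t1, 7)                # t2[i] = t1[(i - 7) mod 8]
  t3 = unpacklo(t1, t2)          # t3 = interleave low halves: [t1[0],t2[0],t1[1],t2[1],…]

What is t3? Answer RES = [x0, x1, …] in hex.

  t0: 95 68 45 b2 b2 3a 7c 95
  t1: 51 68 4d b2 64 e2 e6 55
  t2: 68 4d b2 64 e2 e6 55 51
  t3: 51 68 68 4d 4d b2 b2 64

RES = [0x51, 0x68, 0x68, 0x4d, 0x4d, 0xb2, 0xb2, 0x64]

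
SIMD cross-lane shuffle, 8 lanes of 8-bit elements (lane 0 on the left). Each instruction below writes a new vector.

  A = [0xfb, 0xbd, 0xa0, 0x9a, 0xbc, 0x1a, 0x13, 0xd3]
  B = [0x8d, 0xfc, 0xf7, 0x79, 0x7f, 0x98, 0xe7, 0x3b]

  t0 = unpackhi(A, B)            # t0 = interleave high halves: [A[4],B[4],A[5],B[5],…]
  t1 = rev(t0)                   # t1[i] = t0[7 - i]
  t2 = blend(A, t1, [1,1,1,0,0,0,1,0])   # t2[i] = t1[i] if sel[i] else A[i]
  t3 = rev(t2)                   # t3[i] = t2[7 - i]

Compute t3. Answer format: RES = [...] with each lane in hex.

RES = [0xd3, 0x7f, 0x1a, 0xbc, 0x9a, 0xe7, 0xd3, 0x3b]

→ t0 |bc|7f|1a|98|13|e7|d3|3b|
→ t1 |3b|d3|e7|13|98|1a|7f|bc|
→ t2 |3b|d3|e7|9a|bc|1a|7f|d3|
→ t3 |d3|7f|1a|bc|9a|e7|d3|3b|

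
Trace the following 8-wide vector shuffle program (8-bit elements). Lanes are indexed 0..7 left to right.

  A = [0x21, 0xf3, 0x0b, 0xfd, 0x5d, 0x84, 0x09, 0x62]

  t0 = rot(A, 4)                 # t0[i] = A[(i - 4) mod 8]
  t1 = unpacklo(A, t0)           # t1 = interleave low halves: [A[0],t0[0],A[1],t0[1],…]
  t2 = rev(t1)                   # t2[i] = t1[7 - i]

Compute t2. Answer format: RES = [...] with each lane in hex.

t0 = [0x5d, 0x84, 0x09, 0x62, 0x21, 0xf3, 0x0b, 0xfd]
t1 = [0x21, 0x5d, 0xf3, 0x84, 0x0b, 0x09, 0xfd, 0x62]
t2 = [0x62, 0xfd, 0x09, 0x0b, 0x84, 0xf3, 0x5d, 0x21]

RES = [ 0x62  0xfd  0x09  0x0b  0x84  0xf3  0x5d  0x21 ]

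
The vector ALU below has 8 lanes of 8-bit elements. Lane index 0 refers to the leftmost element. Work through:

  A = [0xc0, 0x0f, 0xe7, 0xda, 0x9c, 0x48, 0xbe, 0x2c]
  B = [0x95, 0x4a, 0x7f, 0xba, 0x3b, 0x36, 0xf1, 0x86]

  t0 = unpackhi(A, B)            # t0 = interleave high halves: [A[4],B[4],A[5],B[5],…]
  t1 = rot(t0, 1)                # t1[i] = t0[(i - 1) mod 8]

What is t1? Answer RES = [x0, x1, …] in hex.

  t0: 9c 3b 48 36 be f1 2c 86
  t1: 86 9c 3b 48 36 be f1 2c

RES = [0x86, 0x9c, 0x3b, 0x48, 0x36, 0xbe, 0xf1, 0x2c]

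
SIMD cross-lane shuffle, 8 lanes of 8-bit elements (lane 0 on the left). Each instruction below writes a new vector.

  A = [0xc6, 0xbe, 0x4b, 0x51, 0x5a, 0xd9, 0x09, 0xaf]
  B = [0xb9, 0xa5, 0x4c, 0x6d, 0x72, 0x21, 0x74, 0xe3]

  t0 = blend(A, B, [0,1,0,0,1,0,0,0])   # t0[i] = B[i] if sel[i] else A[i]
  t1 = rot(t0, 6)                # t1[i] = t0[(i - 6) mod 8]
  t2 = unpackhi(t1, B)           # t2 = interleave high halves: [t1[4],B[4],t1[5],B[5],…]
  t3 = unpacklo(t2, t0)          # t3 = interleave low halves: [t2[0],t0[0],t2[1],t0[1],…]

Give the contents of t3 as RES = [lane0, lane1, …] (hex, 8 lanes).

RES = [0x09, 0xc6, 0x72, 0xa5, 0xaf, 0x4b, 0x21, 0x51]

  t0: c6 a5 4b 51 72 d9 09 af
  t1: 4b 51 72 d9 09 af c6 a5
  t2: 09 72 af 21 c6 74 a5 e3
  t3: 09 c6 72 a5 af 4b 21 51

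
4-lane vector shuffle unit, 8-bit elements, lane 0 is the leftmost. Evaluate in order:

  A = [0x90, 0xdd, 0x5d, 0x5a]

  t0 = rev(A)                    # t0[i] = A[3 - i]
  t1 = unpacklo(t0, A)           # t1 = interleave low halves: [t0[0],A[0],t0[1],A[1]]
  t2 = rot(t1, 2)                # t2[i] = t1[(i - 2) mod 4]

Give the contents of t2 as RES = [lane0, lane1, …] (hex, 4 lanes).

RES = [ 0x5d  0xdd  0x5a  0x90 ]

t0 = [0x5a, 0x5d, 0xdd, 0x90]
t1 = [0x5a, 0x90, 0x5d, 0xdd]
t2 = [0x5d, 0xdd, 0x5a, 0x90]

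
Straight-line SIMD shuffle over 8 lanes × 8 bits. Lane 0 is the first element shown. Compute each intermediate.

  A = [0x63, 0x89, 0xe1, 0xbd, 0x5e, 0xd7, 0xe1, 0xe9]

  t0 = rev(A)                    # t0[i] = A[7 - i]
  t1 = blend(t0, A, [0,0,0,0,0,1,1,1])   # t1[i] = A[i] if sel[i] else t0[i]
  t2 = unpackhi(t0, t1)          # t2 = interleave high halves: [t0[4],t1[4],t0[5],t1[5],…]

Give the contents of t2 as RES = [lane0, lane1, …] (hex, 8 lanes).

  t0: e9 e1 d7 5e bd e1 89 63
  t1: e9 e1 d7 5e bd d7 e1 e9
  t2: bd bd e1 d7 89 e1 63 e9

RES = [ 0xbd  0xbd  0xe1  0xd7  0x89  0xe1  0x63  0xe9 ]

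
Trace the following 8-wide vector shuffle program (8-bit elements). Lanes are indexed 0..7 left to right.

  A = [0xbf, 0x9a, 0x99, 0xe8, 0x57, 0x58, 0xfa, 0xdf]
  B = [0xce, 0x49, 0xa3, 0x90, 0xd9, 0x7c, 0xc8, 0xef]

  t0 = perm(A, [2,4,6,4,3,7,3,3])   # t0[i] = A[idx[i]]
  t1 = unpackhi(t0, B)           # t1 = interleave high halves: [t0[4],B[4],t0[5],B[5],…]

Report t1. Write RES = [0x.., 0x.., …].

RES = [0xe8, 0xd9, 0xdf, 0x7c, 0xe8, 0xc8, 0xe8, 0xef]

→ t0 |99|57|fa|57|e8|df|e8|e8|
→ t1 |e8|d9|df|7c|e8|c8|e8|ef|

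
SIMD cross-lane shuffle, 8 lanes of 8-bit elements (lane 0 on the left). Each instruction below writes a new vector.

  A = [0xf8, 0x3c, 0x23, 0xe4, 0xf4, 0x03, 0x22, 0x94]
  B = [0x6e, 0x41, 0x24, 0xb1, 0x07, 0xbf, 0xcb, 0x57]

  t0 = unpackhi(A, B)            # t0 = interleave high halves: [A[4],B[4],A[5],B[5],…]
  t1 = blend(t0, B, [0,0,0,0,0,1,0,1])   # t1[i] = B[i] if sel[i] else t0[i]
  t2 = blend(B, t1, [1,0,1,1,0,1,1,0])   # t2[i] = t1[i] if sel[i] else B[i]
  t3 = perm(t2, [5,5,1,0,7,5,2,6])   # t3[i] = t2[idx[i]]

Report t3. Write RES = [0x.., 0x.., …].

→ t0 |f4|07|03|bf|22|cb|94|57|
→ t1 |f4|07|03|bf|22|bf|94|57|
→ t2 |f4|41|03|bf|07|bf|94|57|
→ t3 |bf|bf|41|f4|57|bf|03|94|

RES = [0xbf, 0xbf, 0x41, 0xf4, 0x57, 0xbf, 0x03, 0x94]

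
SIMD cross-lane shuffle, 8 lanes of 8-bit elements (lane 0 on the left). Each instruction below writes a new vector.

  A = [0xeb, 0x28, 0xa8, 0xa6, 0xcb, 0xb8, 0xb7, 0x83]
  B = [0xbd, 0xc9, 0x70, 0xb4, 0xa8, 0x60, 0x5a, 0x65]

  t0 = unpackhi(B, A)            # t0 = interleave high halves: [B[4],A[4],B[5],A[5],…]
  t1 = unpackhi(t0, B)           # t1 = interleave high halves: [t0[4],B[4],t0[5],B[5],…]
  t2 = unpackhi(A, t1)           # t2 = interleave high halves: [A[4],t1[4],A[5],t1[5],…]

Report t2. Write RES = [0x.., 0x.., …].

t0 = [0xa8, 0xcb, 0x60, 0xb8, 0x5a, 0xb7, 0x65, 0x83]
t1 = [0x5a, 0xa8, 0xb7, 0x60, 0x65, 0x5a, 0x83, 0x65]
t2 = [0xcb, 0x65, 0xb8, 0x5a, 0xb7, 0x83, 0x83, 0x65]

RES = [0xcb, 0x65, 0xb8, 0x5a, 0xb7, 0x83, 0x83, 0x65]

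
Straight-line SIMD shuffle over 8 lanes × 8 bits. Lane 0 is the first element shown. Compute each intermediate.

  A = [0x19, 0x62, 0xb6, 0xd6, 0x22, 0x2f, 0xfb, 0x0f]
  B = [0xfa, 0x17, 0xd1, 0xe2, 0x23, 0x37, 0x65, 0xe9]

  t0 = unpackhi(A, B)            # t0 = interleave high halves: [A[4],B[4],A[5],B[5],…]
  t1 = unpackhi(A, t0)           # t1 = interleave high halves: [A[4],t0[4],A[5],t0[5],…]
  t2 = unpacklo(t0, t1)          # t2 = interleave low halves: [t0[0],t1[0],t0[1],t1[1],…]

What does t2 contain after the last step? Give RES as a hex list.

RES = [0x22, 0x22, 0x23, 0xfb, 0x2f, 0x2f, 0x37, 0x65]

→ t0 |22|23|2f|37|fb|65|0f|e9|
→ t1 |22|fb|2f|65|fb|0f|0f|e9|
→ t2 |22|22|23|fb|2f|2f|37|65|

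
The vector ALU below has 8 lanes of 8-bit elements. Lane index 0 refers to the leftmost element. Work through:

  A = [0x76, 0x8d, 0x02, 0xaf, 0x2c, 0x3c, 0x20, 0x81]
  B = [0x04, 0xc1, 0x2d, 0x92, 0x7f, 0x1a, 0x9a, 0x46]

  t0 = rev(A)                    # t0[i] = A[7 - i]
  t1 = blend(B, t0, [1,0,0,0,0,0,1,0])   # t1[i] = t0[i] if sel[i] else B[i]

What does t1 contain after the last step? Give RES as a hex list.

t0 = [0x81, 0x20, 0x3c, 0x2c, 0xaf, 0x02, 0x8d, 0x76]
t1 = [0x81, 0xc1, 0x2d, 0x92, 0x7f, 0x1a, 0x8d, 0x46]

RES = [0x81, 0xc1, 0x2d, 0x92, 0x7f, 0x1a, 0x8d, 0x46]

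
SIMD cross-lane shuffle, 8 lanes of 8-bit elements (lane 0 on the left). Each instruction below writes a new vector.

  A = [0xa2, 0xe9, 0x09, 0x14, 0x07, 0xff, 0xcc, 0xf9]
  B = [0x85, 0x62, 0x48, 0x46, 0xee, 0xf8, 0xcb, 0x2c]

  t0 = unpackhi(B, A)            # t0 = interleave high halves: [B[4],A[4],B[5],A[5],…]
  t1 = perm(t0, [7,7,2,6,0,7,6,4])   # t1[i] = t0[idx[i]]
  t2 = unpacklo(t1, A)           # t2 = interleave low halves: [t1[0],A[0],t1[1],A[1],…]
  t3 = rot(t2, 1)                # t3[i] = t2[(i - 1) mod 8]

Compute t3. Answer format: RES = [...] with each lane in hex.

  t0: ee 07 f8 ff cb cc 2c f9
  t1: f9 f9 f8 2c ee f9 2c cb
  t2: f9 a2 f9 e9 f8 09 2c 14
  t3: 14 f9 a2 f9 e9 f8 09 2c

RES = [ 0x14  0xf9  0xa2  0xf9  0xe9  0xf8  0x09  0x2c ]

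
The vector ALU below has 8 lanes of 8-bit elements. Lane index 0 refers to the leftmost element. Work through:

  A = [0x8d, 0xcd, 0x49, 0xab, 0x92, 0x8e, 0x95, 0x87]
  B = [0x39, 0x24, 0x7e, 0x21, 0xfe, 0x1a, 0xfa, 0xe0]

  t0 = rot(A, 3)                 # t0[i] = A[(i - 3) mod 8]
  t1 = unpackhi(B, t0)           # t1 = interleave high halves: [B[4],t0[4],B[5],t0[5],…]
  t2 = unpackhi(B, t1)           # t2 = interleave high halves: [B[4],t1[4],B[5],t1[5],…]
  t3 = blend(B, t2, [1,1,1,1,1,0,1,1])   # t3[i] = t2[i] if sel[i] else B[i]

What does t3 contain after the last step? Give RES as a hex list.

RES = [ 0xfe  0xfa  0x1a  0xab  0xfa  0x1a  0xe0  0x92 ]

→ t0 |8e|95|87|8d|cd|49|ab|92|
→ t1 |fe|cd|1a|49|fa|ab|e0|92|
→ t2 |fe|fa|1a|ab|fa|e0|e0|92|
→ t3 |fe|fa|1a|ab|fa|1a|e0|92|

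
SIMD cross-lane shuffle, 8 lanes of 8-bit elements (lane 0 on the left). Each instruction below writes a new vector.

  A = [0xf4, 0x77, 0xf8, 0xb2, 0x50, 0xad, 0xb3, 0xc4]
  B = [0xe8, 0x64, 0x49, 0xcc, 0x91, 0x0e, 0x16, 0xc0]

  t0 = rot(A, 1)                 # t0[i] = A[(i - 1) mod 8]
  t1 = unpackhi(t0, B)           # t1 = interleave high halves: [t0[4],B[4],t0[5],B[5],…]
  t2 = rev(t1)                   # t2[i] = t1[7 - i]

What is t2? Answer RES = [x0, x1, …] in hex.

t0 = [0xc4, 0xf4, 0x77, 0xf8, 0xb2, 0x50, 0xad, 0xb3]
t1 = [0xb2, 0x91, 0x50, 0x0e, 0xad, 0x16, 0xb3, 0xc0]
t2 = [0xc0, 0xb3, 0x16, 0xad, 0x0e, 0x50, 0x91, 0xb2]

RES = [ 0xc0  0xb3  0x16  0xad  0x0e  0x50  0x91  0xb2 ]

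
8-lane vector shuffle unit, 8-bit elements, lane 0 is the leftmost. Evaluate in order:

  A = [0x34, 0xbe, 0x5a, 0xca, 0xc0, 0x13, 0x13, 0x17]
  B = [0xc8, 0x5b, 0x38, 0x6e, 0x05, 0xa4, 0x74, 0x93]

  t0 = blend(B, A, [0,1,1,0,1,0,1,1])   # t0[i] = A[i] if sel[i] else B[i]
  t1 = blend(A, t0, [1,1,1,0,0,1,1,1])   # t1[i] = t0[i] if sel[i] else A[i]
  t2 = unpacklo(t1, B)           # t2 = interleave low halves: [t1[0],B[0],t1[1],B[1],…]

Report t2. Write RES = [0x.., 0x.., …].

RES = [ 0xc8  0xc8  0xbe  0x5b  0x5a  0x38  0xca  0x6e ]

  t0: c8 be 5a 6e c0 a4 13 17
  t1: c8 be 5a ca c0 a4 13 17
  t2: c8 c8 be 5b 5a 38 ca 6e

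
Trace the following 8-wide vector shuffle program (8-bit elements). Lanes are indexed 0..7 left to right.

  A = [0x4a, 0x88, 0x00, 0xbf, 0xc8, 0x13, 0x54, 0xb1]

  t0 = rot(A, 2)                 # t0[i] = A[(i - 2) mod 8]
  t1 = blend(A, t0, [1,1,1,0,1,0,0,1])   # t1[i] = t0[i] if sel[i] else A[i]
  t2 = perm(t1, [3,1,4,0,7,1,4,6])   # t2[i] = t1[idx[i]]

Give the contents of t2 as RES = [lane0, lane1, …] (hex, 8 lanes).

RES = [ 0xbf  0xb1  0x00  0x54  0x13  0xb1  0x00  0x54 ]

t0 = [0x54, 0xb1, 0x4a, 0x88, 0x00, 0xbf, 0xc8, 0x13]
t1 = [0x54, 0xb1, 0x4a, 0xbf, 0x00, 0x13, 0x54, 0x13]
t2 = [0xbf, 0xb1, 0x00, 0x54, 0x13, 0xb1, 0x00, 0x54]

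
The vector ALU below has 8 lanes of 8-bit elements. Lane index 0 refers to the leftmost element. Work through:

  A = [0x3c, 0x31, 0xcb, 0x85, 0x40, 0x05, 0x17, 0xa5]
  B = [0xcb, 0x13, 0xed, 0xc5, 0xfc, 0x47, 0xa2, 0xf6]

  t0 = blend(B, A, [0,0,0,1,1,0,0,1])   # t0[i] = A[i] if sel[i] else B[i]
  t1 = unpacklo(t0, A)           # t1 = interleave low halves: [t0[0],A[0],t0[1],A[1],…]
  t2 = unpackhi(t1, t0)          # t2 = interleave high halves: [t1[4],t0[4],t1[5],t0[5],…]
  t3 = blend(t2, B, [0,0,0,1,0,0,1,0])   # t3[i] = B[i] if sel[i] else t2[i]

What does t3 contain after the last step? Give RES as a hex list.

→ t0 |cb|13|ed|85|40|47|a2|a5|
→ t1 |cb|3c|13|31|ed|cb|85|85|
→ t2 |ed|40|cb|47|85|a2|85|a5|
→ t3 |ed|40|cb|c5|85|a2|a2|a5|

RES = [0xed, 0x40, 0xcb, 0xc5, 0x85, 0xa2, 0xa2, 0xa5]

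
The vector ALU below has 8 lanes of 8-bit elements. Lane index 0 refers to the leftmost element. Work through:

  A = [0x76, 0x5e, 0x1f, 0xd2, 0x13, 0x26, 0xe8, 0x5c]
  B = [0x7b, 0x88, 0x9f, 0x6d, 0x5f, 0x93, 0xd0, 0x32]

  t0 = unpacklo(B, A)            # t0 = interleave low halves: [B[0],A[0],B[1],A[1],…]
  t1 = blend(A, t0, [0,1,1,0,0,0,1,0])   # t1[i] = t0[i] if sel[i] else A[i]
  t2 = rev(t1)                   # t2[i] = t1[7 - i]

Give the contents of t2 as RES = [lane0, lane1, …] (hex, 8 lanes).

t0 = [0x7b, 0x76, 0x88, 0x5e, 0x9f, 0x1f, 0x6d, 0xd2]
t1 = [0x76, 0x76, 0x88, 0xd2, 0x13, 0x26, 0x6d, 0x5c]
t2 = [0x5c, 0x6d, 0x26, 0x13, 0xd2, 0x88, 0x76, 0x76]

RES = [ 0x5c  0x6d  0x26  0x13  0xd2  0x88  0x76  0x76 ]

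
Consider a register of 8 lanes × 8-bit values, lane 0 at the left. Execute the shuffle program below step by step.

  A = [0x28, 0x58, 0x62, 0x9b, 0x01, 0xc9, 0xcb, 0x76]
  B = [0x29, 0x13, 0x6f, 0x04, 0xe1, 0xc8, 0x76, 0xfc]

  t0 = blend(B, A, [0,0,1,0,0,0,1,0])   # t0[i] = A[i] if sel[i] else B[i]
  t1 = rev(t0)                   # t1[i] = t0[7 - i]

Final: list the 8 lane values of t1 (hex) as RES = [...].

RES = [0xfc, 0xcb, 0xc8, 0xe1, 0x04, 0x62, 0x13, 0x29]

→ t0 |29|13|62|04|e1|c8|cb|fc|
→ t1 |fc|cb|c8|e1|04|62|13|29|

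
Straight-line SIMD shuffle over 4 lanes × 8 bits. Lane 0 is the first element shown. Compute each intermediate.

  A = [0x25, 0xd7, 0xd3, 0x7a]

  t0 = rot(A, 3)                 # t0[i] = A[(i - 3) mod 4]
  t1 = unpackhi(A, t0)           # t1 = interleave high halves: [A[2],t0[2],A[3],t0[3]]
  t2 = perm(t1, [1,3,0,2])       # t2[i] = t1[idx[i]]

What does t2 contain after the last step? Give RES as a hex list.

  t0: d7 d3 7a 25
  t1: d3 7a 7a 25
  t2: 7a 25 d3 7a

RES = [0x7a, 0x25, 0xd3, 0x7a]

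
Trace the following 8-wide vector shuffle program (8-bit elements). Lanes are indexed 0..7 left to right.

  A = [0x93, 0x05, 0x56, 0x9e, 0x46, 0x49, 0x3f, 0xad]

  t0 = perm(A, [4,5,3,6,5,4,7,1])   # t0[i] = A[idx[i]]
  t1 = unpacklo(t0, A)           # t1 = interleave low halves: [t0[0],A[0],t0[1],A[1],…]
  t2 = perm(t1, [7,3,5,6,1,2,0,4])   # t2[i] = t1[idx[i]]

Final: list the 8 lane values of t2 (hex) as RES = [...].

→ t0 |46|49|9e|3f|49|46|ad|05|
→ t1 |46|93|49|05|9e|56|3f|9e|
→ t2 |9e|05|56|3f|93|49|46|9e|

RES = [0x9e, 0x05, 0x56, 0x3f, 0x93, 0x49, 0x46, 0x9e]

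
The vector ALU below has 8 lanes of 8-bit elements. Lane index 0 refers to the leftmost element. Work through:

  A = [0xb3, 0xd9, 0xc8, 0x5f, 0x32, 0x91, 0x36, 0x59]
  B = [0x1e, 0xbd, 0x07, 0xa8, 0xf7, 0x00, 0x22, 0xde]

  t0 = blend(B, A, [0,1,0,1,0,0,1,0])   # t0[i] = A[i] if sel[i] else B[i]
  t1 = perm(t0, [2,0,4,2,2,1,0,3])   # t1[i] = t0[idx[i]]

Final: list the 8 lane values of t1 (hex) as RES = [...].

→ t0 |1e|d9|07|5f|f7|00|36|de|
→ t1 |07|1e|f7|07|07|d9|1e|5f|

RES = [ 0x07  0x1e  0xf7  0x07  0x07  0xd9  0x1e  0x5f ]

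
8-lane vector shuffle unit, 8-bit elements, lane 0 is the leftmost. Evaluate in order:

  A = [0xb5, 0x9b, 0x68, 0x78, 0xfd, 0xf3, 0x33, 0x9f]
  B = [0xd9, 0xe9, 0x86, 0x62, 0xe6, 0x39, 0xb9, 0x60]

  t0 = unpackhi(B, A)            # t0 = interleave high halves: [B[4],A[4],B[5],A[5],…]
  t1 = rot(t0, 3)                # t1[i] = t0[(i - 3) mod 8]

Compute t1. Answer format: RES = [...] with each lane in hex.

RES = [0x33, 0x60, 0x9f, 0xe6, 0xfd, 0x39, 0xf3, 0xb9]

t0 = [0xe6, 0xfd, 0x39, 0xf3, 0xb9, 0x33, 0x60, 0x9f]
t1 = [0x33, 0x60, 0x9f, 0xe6, 0xfd, 0x39, 0xf3, 0xb9]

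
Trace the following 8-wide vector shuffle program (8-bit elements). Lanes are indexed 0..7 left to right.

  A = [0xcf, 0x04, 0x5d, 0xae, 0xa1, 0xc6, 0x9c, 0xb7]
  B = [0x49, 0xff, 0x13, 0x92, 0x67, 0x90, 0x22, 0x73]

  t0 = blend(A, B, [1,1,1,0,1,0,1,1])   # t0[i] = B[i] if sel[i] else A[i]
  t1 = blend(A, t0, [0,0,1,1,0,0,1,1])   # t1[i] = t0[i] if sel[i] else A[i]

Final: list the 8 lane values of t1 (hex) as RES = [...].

→ t0 |49|ff|13|ae|67|c6|22|73|
→ t1 |cf|04|13|ae|a1|c6|22|73|

RES = [0xcf, 0x04, 0x13, 0xae, 0xa1, 0xc6, 0x22, 0x73]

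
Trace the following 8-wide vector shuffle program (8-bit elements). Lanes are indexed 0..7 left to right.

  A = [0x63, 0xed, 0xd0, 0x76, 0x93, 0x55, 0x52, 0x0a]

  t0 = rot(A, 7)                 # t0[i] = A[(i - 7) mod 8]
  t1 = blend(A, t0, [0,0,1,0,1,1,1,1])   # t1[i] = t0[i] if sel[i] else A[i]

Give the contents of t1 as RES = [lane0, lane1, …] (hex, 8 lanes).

RES = [ 0x63  0xed  0x76  0x76  0x55  0x52  0x0a  0x63 ]

  t0: ed d0 76 93 55 52 0a 63
  t1: 63 ed 76 76 55 52 0a 63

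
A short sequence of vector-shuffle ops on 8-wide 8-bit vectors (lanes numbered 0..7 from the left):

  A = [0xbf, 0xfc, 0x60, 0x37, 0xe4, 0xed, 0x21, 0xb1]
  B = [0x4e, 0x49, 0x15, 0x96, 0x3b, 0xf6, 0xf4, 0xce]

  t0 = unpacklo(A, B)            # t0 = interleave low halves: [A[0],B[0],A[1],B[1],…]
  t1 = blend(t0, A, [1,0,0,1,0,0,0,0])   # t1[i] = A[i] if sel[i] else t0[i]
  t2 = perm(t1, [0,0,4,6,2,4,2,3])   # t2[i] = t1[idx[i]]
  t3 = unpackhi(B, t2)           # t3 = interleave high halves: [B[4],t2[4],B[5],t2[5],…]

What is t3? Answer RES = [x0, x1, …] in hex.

  t0: bf 4e fc 49 60 15 37 96
  t1: bf 4e fc 37 60 15 37 96
  t2: bf bf 60 37 fc 60 fc 37
  t3: 3b fc f6 60 f4 fc ce 37

RES = [ 0x3b  0xfc  0xf6  0x60  0xf4  0xfc  0xce  0x37 ]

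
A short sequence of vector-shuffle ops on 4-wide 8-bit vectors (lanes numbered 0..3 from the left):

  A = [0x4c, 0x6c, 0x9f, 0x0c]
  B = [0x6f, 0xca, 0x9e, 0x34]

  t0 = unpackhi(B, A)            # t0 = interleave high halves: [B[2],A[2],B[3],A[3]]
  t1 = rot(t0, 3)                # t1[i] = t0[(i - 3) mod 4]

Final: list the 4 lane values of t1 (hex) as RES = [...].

t0 = [0x9e, 0x9f, 0x34, 0x0c]
t1 = [0x9f, 0x34, 0x0c, 0x9e]

RES = [0x9f, 0x34, 0x0c, 0x9e]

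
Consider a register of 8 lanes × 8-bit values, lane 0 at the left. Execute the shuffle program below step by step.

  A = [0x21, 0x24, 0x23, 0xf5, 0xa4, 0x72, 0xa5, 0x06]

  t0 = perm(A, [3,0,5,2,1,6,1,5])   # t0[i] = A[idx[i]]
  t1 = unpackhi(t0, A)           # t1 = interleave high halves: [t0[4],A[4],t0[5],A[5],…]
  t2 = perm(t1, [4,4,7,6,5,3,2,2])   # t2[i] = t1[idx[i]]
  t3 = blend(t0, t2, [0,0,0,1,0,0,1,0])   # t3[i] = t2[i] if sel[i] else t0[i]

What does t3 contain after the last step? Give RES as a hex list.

RES = [0xf5, 0x21, 0x72, 0x72, 0x24, 0xa5, 0xa5, 0x72]

→ t0 |f5|21|72|23|24|a5|24|72|
→ t1 |24|a4|a5|72|24|a5|72|06|
→ t2 |24|24|06|72|a5|72|a5|a5|
→ t3 |f5|21|72|72|24|a5|a5|72|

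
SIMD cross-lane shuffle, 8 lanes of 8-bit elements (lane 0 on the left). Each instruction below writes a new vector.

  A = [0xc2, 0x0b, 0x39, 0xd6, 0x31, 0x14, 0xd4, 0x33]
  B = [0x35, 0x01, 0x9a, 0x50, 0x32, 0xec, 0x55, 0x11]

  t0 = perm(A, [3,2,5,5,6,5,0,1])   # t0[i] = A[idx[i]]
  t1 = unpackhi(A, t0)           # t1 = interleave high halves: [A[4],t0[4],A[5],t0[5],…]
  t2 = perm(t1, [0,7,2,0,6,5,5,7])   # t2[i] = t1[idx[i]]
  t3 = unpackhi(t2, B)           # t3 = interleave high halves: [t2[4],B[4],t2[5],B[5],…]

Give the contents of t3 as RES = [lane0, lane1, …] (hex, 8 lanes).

RES = [ 0x33  0x32  0xc2  0xec  0xc2  0x55  0x0b  0x11 ]

t0 = [0xd6, 0x39, 0x14, 0x14, 0xd4, 0x14, 0xc2, 0x0b]
t1 = [0x31, 0xd4, 0x14, 0x14, 0xd4, 0xc2, 0x33, 0x0b]
t2 = [0x31, 0x0b, 0x14, 0x31, 0x33, 0xc2, 0xc2, 0x0b]
t3 = [0x33, 0x32, 0xc2, 0xec, 0xc2, 0x55, 0x0b, 0x11]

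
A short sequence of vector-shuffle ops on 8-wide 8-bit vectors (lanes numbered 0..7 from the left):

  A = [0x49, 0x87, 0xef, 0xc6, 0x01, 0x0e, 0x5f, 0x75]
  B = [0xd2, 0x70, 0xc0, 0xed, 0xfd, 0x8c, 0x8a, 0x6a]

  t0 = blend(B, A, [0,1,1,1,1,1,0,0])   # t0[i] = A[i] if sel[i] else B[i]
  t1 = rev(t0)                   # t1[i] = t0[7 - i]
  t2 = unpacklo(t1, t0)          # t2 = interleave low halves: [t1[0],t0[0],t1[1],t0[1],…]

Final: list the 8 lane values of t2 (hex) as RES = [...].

RES = [ 0x6a  0xd2  0x8a  0x87  0x0e  0xef  0x01  0xc6 ]

→ t0 |d2|87|ef|c6|01|0e|8a|6a|
→ t1 |6a|8a|0e|01|c6|ef|87|d2|
→ t2 |6a|d2|8a|87|0e|ef|01|c6|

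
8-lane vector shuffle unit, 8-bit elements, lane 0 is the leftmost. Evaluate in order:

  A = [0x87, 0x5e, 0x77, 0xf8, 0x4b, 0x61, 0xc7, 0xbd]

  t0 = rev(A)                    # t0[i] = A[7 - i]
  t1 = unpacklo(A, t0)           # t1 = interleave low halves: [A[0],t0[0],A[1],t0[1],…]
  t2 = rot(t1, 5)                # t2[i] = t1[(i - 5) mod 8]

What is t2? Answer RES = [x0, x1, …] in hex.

t0 = [0xbd, 0xc7, 0x61, 0x4b, 0xf8, 0x77, 0x5e, 0x87]
t1 = [0x87, 0xbd, 0x5e, 0xc7, 0x77, 0x61, 0xf8, 0x4b]
t2 = [0xc7, 0x77, 0x61, 0xf8, 0x4b, 0x87, 0xbd, 0x5e]

RES = [0xc7, 0x77, 0x61, 0xf8, 0x4b, 0x87, 0xbd, 0x5e]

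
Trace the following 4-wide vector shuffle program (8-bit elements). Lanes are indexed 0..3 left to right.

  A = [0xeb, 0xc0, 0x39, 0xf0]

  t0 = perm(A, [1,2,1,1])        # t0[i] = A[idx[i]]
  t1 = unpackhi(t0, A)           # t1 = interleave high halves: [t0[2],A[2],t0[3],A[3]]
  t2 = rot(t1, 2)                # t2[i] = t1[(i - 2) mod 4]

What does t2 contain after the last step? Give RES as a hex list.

  t0: c0 39 c0 c0
  t1: c0 39 c0 f0
  t2: c0 f0 c0 39

RES = [ 0xc0  0xf0  0xc0  0x39 ]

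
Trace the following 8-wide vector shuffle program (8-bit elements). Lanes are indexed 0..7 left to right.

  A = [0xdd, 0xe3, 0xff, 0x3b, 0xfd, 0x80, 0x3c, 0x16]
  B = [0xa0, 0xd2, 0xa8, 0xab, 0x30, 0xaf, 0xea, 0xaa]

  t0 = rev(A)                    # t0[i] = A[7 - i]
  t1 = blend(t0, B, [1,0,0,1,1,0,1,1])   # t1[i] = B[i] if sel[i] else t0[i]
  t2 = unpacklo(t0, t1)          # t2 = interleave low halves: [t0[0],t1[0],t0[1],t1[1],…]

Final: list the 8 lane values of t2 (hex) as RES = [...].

RES = [ 0x16  0xa0  0x3c  0x3c  0x80  0x80  0xfd  0xab ]

t0 = [0x16, 0x3c, 0x80, 0xfd, 0x3b, 0xff, 0xe3, 0xdd]
t1 = [0xa0, 0x3c, 0x80, 0xab, 0x30, 0xff, 0xea, 0xaa]
t2 = [0x16, 0xa0, 0x3c, 0x3c, 0x80, 0x80, 0xfd, 0xab]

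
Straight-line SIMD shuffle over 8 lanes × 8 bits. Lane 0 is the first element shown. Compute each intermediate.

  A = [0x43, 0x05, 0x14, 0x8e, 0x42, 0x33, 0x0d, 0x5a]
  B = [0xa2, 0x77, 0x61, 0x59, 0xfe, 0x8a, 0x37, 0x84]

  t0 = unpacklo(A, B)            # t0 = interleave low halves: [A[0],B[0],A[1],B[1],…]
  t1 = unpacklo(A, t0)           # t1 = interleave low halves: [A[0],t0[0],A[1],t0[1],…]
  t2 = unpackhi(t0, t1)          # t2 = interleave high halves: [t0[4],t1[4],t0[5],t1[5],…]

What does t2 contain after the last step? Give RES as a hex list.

RES = [ 0x14  0x14  0x61  0x05  0x8e  0x8e  0x59  0x77 ]

  t0: 43 a2 05 77 14 61 8e 59
  t1: 43 43 05 a2 14 05 8e 77
  t2: 14 14 61 05 8e 8e 59 77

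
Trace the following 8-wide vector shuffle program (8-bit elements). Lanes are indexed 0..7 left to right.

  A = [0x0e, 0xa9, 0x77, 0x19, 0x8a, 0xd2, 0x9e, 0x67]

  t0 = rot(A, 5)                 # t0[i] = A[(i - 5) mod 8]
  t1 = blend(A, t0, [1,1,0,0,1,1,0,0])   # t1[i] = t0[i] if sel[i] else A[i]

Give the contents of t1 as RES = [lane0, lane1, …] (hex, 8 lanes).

RES = [0x19, 0x8a, 0x77, 0x19, 0x67, 0x0e, 0x9e, 0x67]

  t0: 19 8a d2 9e 67 0e a9 77
  t1: 19 8a 77 19 67 0e 9e 67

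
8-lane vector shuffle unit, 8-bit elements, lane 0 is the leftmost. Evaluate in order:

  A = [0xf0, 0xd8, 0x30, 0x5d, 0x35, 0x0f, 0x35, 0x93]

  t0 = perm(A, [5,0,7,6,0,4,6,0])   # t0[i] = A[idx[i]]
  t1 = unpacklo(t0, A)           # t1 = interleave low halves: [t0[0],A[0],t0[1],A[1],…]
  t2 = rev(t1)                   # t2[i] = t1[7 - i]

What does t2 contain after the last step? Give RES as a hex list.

  t0: 0f f0 93 35 f0 35 35 f0
  t1: 0f f0 f0 d8 93 30 35 5d
  t2: 5d 35 30 93 d8 f0 f0 0f

RES = [0x5d, 0x35, 0x30, 0x93, 0xd8, 0xf0, 0xf0, 0x0f]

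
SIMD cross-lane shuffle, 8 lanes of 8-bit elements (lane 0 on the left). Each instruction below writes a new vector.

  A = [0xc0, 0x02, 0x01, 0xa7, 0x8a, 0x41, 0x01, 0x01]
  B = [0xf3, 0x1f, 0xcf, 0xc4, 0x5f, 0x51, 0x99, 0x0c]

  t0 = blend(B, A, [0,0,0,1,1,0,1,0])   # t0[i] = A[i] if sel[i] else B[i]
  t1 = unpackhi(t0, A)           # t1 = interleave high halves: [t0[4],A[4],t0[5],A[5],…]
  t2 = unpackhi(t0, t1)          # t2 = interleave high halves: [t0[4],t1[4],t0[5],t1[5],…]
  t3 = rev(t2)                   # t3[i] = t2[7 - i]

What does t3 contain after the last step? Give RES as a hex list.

→ t0 |f3|1f|cf|a7|8a|51|01|0c|
→ t1 |8a|8a|51|41|01|01|0c|01|
→ t2 |8a|01|51|01|01|0c|0c|01|
→ t3 |01|0c|0c|01|01|51|01|8a|

RES = [0x01, 0x0c, 0x0c, 0x01, 0x01, 0x51, 0x01, 0x8a]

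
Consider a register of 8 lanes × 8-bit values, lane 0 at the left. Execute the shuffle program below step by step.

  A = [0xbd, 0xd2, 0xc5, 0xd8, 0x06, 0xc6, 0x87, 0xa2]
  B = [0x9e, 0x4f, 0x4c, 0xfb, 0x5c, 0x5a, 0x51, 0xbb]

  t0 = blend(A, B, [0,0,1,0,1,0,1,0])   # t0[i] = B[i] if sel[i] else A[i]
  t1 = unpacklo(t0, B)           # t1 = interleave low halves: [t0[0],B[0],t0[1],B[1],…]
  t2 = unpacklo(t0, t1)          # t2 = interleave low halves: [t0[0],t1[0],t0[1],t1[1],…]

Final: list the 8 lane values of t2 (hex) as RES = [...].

  t0: bd d2 4c d8 5c c6 51 a2
  t1: bd 9e d2 4f 4c 4c d8 fb
  t2: bd bd d2 9e 4c d2 d8 4f

RES = [ 0xbd  0xbd  0xd2  0x9e  0x4c  0xd2  0xd8  0x4f ]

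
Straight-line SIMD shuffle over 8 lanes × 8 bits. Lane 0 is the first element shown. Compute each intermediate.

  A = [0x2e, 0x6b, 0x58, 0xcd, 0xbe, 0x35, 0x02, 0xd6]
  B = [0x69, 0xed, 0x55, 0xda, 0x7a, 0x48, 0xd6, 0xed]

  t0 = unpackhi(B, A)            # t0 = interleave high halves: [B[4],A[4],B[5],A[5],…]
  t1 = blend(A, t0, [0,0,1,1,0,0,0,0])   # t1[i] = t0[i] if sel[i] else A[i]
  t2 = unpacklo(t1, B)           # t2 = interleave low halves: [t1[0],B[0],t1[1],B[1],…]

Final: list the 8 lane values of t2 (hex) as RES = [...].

RES = [ 0x2e  0x69  0x6b  0xed  0x48  0x55  0x35  0xda ]

  t0: 7a be 48 35 d6 02 ed d6
  t1: 2e 6b 48 35 be 35 02 d6
  t2: 2e 69 6b ed 48 55 35 da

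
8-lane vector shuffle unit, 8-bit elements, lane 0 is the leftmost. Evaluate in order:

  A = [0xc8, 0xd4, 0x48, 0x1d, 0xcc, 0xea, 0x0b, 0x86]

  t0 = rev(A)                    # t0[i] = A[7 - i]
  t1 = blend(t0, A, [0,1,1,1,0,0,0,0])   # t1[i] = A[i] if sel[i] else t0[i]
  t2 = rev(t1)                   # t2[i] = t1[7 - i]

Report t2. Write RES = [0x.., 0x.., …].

RES = [ 0xc8  0xd4  0x48  0x1d  0x1d  0x48  0xd4  0x86 ]

t0 = [0x86, 0x0b, 0xea, 0xcc, 0x1d, 0x48, 0xd4, 0xc8]
t1 = [0x86, 0xd4, 0x48, 0x1d, 0x1d, 0x48, 0xd4, 0xc8]
t2 = [0xc8, 0xd4, 0x48, 0x1d, 0x1d, 0x48, 0xd4, 0x86]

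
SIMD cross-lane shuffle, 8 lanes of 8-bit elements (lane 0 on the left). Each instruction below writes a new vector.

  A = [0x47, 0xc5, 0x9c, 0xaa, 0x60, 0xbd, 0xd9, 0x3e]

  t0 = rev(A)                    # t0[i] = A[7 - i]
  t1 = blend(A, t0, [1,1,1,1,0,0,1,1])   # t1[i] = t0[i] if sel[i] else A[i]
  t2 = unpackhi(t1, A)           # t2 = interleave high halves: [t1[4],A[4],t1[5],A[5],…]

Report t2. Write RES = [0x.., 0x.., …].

→ t0 |3e|d9|bd|60|aa|9c|c5|47|
→ t1 |3e|d9|bd|60|60|bd|c5|47|
→ t2 |60|60|bd|bd|c5|d9|47|3e|

RES = [ 0x60  0x60  0xbd  0xbd  0xc5  0xd9  0x47  0x3e ]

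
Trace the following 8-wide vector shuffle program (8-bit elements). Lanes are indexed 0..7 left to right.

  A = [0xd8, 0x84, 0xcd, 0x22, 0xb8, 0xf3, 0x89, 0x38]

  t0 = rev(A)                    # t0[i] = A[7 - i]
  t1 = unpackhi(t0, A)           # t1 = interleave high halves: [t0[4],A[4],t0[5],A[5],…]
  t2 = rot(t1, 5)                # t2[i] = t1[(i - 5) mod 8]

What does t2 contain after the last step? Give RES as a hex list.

RES = [ 0xf3  0x84  0x89  0xd8  0x38  0x22  0xb8  0xcd ]

  t0: 38 89 f3 b8 22 cd 84 d8
  t1: 22 b8 cd f3 84 89 d8 38
  t2: f3 84 89 d8 38 22 b8 cd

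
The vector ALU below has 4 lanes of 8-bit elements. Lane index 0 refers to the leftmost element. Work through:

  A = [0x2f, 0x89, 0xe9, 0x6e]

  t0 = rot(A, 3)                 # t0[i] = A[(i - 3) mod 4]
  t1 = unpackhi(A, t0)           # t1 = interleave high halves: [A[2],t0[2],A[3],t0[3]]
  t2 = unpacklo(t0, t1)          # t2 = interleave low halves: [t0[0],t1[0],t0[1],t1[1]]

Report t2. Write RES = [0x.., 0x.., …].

RES = [ 0x89  0xe9  0xe9  0x6e ]

  t0: 89 e9 6e 2f
  t1: e9 6e 6e 2f
  t2: 89 e9 e9 6e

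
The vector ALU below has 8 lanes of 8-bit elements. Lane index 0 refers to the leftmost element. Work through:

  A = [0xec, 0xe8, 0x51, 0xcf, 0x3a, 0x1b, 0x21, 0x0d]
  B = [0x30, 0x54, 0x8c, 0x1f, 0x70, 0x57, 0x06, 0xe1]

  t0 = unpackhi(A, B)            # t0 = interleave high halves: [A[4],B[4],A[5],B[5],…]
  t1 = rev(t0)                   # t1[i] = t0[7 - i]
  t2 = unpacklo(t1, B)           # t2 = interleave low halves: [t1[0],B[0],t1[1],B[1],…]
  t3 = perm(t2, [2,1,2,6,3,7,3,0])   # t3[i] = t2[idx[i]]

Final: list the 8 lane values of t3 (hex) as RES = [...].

RES = [0x0d, 0x30, 0x0d, 0x21, 0x54, 0x1f, 0x54, 0xe1]

t0 = [0x3a, 0x70, 0x1b, 0x57, 0x21, 0x06, 0x0d, 0xe1]
t1 = [0xe1, 0x0d, 0x06, 0x21, 0x57, 0x1b, 0x70, 0x3a]
t2 = [0xe1, 0x30, 0x0d, 0x54, 0x06, 0x8c, 0x21, 0x1f]
t3 = [0x0d, 0x30, 0x0d, 0x21, 0x54, 0x1f, 0x54, 0xe1]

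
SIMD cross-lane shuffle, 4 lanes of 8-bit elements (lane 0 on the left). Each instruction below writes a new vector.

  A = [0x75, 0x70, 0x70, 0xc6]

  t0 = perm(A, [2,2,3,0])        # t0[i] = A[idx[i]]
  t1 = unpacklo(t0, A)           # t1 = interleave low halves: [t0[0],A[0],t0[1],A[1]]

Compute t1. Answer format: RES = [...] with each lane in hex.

RES = [0x70, 0x75, 0x70, 0x70]

t0 = [0x70, 0x70, 0xc6, 0x75]
t1 = [0x70, 0x75, 0x70, 0x70]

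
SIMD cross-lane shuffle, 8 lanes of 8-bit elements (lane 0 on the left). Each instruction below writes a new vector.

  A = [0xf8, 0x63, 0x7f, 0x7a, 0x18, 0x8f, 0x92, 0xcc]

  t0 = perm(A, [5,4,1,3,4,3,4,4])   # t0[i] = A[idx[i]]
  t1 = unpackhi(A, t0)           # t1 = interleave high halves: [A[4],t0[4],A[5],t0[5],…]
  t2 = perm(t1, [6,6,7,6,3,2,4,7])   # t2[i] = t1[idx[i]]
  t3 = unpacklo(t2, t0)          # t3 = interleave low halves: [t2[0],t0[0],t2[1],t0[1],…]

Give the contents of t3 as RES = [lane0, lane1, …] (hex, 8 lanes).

RES = [0xcc, 0x8f, 0xcc, 0x18, 0x18, 0x63, 0xcc, 0x7a]

  t0: 8f 18 63 7a 18 7a 18 18
  t1: 18 18 8f 7a 92 18 cc 18
  t2: cc cc 18 cc 7a 8f 92 18
  t3: cc 8f cc 18 18 63 cc 7a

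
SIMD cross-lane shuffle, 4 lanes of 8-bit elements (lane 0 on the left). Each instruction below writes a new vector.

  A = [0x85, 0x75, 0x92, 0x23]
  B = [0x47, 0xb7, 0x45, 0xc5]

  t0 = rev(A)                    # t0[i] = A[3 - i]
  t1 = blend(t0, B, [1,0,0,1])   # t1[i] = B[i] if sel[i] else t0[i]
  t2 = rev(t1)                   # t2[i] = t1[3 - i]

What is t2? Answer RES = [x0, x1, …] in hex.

t0 = [0x23, 0x92, 0x75, 0x85]
t1 = [0x47, 0x92, 0x75, 0xc5]
t2 = [0xc5, 0x75, 0x92, 0x47]

RES = [0xc5, 0x75, 0x92, 0x47]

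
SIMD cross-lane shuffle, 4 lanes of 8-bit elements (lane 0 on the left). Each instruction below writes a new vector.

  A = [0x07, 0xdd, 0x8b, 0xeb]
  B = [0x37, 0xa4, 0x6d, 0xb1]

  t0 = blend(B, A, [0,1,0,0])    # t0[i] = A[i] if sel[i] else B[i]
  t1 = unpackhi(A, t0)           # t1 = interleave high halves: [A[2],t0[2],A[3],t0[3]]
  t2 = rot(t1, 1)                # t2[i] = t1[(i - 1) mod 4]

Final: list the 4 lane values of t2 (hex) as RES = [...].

RES = [ 0xb1  0x8b  0x6d  0xeb ]

→ t0 |37|dd|6d|b1|
→ t1 |8b|6d|eb|b1|
→ t2 |b1|8b|6d|eb|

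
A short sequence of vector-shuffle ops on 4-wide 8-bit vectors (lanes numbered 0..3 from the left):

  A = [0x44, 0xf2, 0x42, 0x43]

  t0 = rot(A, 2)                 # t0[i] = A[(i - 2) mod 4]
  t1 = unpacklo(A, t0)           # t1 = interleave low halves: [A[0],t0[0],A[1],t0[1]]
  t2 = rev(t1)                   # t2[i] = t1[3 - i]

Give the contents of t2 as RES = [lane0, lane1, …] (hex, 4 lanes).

RES = [ 0x43  0xf2  0x42  0x44 ]

  t0: 42 43 44 f2
  t1: 44 42 f2 43
  t2: 43 f2 42 44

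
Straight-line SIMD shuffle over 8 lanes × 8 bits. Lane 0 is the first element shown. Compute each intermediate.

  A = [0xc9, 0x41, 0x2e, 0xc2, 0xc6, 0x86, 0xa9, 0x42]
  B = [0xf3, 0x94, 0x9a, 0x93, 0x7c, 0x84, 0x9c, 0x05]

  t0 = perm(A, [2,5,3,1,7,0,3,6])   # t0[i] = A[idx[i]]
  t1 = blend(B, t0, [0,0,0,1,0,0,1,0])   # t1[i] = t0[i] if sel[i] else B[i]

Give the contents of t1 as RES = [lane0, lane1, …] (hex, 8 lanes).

RES = [0xf3, 0x94, 0x9a, 0x41, 0x7c, 0x84, 0xc2, 0x05]

t0 = [0x2e, 0x86, 0xc2, 0x41, 0x42, 0xc9, 0xc2, 0xa9]
t1 = [0xf3, 0x94, 0x9a, 0x41, 0x7c, 0x84, 0xc2, 0x05]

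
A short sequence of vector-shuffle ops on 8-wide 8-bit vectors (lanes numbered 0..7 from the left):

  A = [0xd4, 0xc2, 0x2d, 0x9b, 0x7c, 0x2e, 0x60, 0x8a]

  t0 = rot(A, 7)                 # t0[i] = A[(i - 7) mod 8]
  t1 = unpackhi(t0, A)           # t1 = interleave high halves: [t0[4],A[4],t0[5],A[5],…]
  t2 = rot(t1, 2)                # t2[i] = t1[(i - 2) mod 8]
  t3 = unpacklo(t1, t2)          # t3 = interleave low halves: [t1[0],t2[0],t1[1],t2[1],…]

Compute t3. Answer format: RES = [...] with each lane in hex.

RES = [ 0x2e  0xd4  0x7c  0x8a  0x60  0x2e  0x2e  0x7c ]

  t0: c2 2d 9b 7c 2e 60 8a d4
  t1: 2e 7c 60 2e 8a 60 d4 8a
  t2: d4 8a 2e 7c 60 2e 8a 60
  t3: 2e d4 7c 8a 60 2e 2e 7c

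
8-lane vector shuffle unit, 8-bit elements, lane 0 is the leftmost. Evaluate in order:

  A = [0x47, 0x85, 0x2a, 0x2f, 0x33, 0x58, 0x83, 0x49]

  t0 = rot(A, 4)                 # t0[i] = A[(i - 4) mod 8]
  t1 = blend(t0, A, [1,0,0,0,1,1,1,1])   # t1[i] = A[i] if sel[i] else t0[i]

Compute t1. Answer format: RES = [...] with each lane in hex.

RES = [0x47, 0x58, 0x83, 0x49, 0x33, 0x58, 0x83, 0x49]

  t0: 33 58 83 49 47 85 2a 2f
  t1: 47 58 83 49 33 58 83 49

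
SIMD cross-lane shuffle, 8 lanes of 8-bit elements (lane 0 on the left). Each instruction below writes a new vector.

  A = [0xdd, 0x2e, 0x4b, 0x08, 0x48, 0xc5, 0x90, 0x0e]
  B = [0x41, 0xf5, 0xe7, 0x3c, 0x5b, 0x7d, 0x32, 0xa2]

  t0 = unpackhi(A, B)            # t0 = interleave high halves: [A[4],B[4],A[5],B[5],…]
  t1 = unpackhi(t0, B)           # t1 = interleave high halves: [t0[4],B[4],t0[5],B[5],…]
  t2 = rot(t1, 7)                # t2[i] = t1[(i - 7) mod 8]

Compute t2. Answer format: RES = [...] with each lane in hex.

t0 = [0x48, 0x5b, 0xc5, 0x7d, 0x90, 0x32, 0x0e, 0xa2]
t1 = [0x90, 0x5b, 0x32, 0x7d, 0x0e, 0x32, 0xa2, 0xa2]
t2 = [0x5b, 0x32, 0x7d, 0x0e, 0x32, 0xa2, 0xa2, 0x90]

RES = [0x5b, 0x32, 0x7d, 0x0e, 0x32, 0xa2, 0xa2, 0x90]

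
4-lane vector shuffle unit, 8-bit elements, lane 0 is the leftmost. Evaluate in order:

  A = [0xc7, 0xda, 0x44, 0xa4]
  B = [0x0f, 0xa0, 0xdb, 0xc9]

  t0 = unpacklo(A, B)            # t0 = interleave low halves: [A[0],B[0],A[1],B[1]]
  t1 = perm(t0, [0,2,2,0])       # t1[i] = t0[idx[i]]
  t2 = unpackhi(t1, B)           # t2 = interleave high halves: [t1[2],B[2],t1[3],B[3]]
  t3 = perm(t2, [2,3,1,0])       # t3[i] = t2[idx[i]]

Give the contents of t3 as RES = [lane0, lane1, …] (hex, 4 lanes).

RES = [ 0xc7  0xc9  0xdb  0xda ]

→ t0 |c7|0f|da|a0|
→ t1 |c7|da|da|c7|
→ t2 |da|db|c7|c9|
→ t3 |c7|c9|db|da|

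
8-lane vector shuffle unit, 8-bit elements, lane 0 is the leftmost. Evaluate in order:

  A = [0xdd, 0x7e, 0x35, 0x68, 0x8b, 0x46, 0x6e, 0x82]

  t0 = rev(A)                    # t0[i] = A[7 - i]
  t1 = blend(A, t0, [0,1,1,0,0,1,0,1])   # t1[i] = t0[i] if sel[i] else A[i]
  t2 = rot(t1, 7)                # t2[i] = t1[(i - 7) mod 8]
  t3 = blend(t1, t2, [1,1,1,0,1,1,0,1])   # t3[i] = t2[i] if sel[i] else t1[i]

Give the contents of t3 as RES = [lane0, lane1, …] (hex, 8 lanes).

→ t0 |82|6e|46|8b|68|35|7e|dd|
→ t1 |dd|6e|46|68|8b|35|6e|dd|
→ t2 |6e|46|68|8b|35|6e|dd|dd|
→ t3 |6e|46|68|68|35|6e|6e|dd|

RES = [ 0x6e  0x46  0x68  0x68  0x35  0x6e  0x6e  0xdd ]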